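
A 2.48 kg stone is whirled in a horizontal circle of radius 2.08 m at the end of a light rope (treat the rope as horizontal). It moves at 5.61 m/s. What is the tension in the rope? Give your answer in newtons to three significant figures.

37.5 N

The tension is the only horizontal force, so it supplies the full centripetal force: T = m v²/r = 2.48 × (5.610)²/2.08 = 2.48 × 31.47/2.08 = 37.52 N.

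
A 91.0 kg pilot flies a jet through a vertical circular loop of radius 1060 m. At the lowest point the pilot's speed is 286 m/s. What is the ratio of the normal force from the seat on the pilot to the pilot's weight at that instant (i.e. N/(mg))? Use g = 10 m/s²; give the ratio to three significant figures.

8.72

At the bottom, N − mg = mv²/r, so N = m(v²/r + g) and N/(mg) = v²/(rg) + 1 = (286)²/(1060 × 10.0) + 1 = 7.717 + 1 = 8.717.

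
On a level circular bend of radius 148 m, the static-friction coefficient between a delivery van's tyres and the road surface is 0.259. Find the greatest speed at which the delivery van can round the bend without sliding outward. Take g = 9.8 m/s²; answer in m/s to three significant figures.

19.4 m/s

Friction provides the centripetal force on a flat curve. At maximum speed it is at its limiting value: μ_s m g = m v²/r.
Mass cancels: v_max = √(μ_s g r) = √(0.259 × 9.8 × 148) = √375.7 = 19.38 m/s.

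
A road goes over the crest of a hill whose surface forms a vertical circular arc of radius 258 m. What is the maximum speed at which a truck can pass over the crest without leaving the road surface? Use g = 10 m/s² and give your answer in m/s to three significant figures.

50.8 m/s

At the crest the centre of the circle is below the truck, so the net downward (centripetal) force is mg − N = mv²/r.
The truck leaves the road when N → 0, giving v_max = √(g r) = √(10.0 × 258) = 50.79 m/s.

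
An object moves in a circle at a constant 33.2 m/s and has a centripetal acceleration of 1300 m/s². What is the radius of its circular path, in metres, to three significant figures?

a_c = v²/r ⇒ r = v²/a_c = (33.2)²/1300 = 1102/1300 = 0.8479 m.

0.848 m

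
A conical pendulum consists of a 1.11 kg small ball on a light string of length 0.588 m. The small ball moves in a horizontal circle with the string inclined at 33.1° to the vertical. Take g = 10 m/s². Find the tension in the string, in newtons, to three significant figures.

Vertically the bob has no acceleration, so T cosθ = mg.
T = mg/cosθ = 1.11 × 10.0 / cos 33.1° = 11.10/0.8377 = 13.25 N.

13.3 N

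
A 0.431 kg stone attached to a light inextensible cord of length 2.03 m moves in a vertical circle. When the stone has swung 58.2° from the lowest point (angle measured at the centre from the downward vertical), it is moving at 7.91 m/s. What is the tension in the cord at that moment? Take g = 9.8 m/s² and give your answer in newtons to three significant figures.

Take the radial direction toward the centre of the circle as positive. The component of the weight along the string toward the centre is −mg cos φ (φ measured from the bottom), so Newton's second law along the string gives T − mg cos φ = m v²/r.
cos 58.2° = 0.5270, so T = m(v²/r + g cos φ) = 0.431 × ((7.91)²/2.03 + 9.8 × 0.5270) = 0.431 × (30.82 + (5.164)) = 0.431 × 35.99 = 15.51 N.

15.5 N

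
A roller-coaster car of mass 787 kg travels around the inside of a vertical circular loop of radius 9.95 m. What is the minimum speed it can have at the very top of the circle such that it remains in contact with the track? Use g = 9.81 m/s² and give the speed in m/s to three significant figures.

9.88 m/s

At the highest point the centre is directly below, so both the weight and N act inward: N + mg = mv²/r.
At minimum speed N → 0, so mg = mv_min²/r ⇒ v_min = √(g r) = √(9.81 × 9.95) = 9.880 m/s.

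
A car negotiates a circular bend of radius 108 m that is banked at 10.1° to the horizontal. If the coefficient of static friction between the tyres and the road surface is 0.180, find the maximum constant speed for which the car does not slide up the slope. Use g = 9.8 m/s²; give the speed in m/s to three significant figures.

At the maximum speed, friction acts down the slope at its limiting value f = μN. Radially (horizontal, toward centre): N sinθ + μN cosθ = mv²/r. Vertically: N cosθ − μN sinθ = mg.
Dividing: v² = r g (sinθ + μcosθ)/(cosθ − μsinθ).
sinθ + μcosθ = 0.1754 + 0.180×0.9845 = 0.3526; cosθ − μsinθ = 0.9845 − 0.180×0.1754 = 0.9529.
v² = 108 × 9.8 × 0.3526/0.9529 = 391.6 m²/s², so v = 19.79 m/s.

19.8 m/s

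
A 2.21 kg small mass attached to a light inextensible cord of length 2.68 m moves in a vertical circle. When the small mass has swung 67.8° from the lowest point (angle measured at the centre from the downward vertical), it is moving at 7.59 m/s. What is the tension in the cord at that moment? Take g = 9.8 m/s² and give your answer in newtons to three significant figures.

Take the radial direction toward the centre of the circle as positive. The component of the weight along the string toward the centre is −mg cos φ (φ measured from the bottom), so Newton's second law along the string gives T − mg cos φ = m v²/r.
cos 67.8° = 0.3778, so T = m(v²/r + g cos φ) = 2.21 × ((7.59)²/2.68 + 9.8 × 0.3778) = 2.21 × (21.50 + (3.703)) = 2.21 × 25.20 = 55.69 N.

55.7 N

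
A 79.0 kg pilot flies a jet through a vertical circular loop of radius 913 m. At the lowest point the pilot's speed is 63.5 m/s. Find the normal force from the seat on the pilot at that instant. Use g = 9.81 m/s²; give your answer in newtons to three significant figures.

1120 N

At the lowest point, N points up (toward the centre) and the weight mg points down (away from the centre), so the net inward force is N − mg = mv²/r.
N = m(v²/r + g) = 79.0 × ((63.5)²/913 + 9.81) = 79.0 × (4.416 + 9.81) = 79.0 × 14.23 = 1124 N.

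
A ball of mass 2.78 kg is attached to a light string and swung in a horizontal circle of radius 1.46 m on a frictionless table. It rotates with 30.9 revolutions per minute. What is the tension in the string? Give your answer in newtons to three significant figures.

ω = 30.9 rev/min × 2π/60 = 3.236 rad/s, so v = ωr = 3.236 × 1.46 = 4.724 m/s.
The tension is the only horizontal force, so it supplies the full centripetal force: T = m v²/r = 2.78 × (4.724)²/1.46 = 2.78 × 22.32/1.46 = 42.50 N.

42.5 N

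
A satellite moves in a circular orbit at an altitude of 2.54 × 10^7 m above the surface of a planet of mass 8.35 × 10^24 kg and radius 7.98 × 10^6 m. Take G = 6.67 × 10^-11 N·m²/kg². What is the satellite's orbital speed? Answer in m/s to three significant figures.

4080 m/s

Orbital radius r = R + h = 7.98 × 10^6 + 2.54 × 10^7 = 3.338 × 10^7 m.
Gravity supplies the centripetal force: G M m / r² = m v² / r, so v = √(GM/r).
v = √(6.67 × 10^-11 × 8.35 × 10^24 / 3.338 × 10^7) = √(1.668 × 10^7) = 4085 m/s.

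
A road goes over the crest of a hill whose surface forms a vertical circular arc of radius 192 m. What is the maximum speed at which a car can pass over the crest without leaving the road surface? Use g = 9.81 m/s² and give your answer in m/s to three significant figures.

At the crest the centre of the circle is below the car, so the net downward (centripetal) force is mg − N = mv²/r.
The car leaves the road when N → 0, giving v_max = √(g r) = √(9.81 × 192) = 43.40 m/s.

43.4 m/s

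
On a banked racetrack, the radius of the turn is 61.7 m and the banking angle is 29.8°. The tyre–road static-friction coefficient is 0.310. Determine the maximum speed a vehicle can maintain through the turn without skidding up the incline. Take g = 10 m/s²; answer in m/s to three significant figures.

At the maximum speed, friction acts down the slope at its limiting value f = μN. Radially (horizontal, toward centre): N sinθ + μN cosθ = mv²/r. Vertically: N cosθ − μN sinθ = mg.
Dividing: v² = r g (sinθ + μcosθ)/(cosθ − μsinθ).
sinθ + μcosθ = 0.4970 + 0.310×0.8678 = 0.7660; cosθ − μsinθ = 0.8678 − 0.310×0.4970 = 0.7137.
v² = 61.7 × 10.0 × 0.7660/0.7137 = 662.2 m²/s², so v = 25.73 m/s.

25.7 m/s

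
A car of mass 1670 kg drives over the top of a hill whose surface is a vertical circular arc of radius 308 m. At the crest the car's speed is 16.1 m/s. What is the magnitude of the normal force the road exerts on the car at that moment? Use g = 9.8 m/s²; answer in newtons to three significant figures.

At the crest the centripetal acceleration points downward (toward the centre of the arc), so mg − N = mv²/r.
N = m(g − v²/r) = 1670 × (9.8 − (16.1)²/308) = 1670 × (9.8 − 0.8416) = 1670 × 8.958 = 14960 N.

15000 N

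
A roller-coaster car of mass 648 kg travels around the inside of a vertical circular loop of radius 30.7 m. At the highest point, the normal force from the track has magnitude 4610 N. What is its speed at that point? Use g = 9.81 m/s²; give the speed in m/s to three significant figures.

22.8 m/s

At the top, N + mg = mv²/r, so v = √(r(N/m + g)) = √(30.7 × (4610/648 + 9.81)) = √(30.7 × 16.92) = √519.6 = 22.79 m/s.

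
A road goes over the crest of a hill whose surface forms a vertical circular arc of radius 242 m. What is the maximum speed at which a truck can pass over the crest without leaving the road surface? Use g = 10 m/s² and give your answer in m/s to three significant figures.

At the crest the centre of the circle is below the truck, so the net downward (centripetal) force is mg − N = mv²/r.
The truck leaves the road when N → 0, giving v_max = √(g r) = √(10.0 × 242) = 49.19 m/s.

49.2 m/s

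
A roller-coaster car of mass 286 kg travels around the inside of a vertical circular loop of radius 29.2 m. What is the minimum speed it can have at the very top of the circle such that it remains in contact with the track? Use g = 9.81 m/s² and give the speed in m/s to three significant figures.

At the top, both weight mg and N point toward the centre: N + mg = mv²/r.
At minimum speed N → 0, so mg = mv_min²/r ⇒ v_min = √(g r) = √(9.81 × 29.2) = 16.92 m/s.

16.9 m/s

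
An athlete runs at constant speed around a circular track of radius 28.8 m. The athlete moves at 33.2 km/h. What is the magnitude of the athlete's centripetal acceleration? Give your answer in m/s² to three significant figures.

2.95 m/s²

v = 33.2 km/h = 33.2/3.6 = 9.222 m/s.
a_c = v²/r = (9.222)²/28.8 = 85.05/28.8 = 2.953 m/s².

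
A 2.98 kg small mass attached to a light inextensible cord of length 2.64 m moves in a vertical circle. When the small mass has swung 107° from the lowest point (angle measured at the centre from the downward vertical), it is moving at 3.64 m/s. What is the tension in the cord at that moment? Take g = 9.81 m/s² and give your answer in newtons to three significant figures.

6.41 N

Take the radial direction toward the centre of the circle as positive. The component of the weight along the string toward the centre is −mg cos φ (φ measured from the bottom), so Newton's second law along the string gives T − mg cos φ = m v²/r.
cos 107° = -0.2924, so T = m(v²/r + g cos φ) = 2.98 × ((3.64)²/2.64 + 9.81 × -0.2924) = 2.98 × (5.019 + (-2.868)) = 2.98 × 2.151 = 6.409 N.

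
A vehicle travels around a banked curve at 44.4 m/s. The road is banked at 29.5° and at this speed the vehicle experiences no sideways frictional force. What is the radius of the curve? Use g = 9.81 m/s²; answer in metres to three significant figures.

355 m

Frictionless banking: tanθ = v²/(rg), so r = v²/(g tanθ).
r = (44.4)²/(9.81 × tan 29.5°) = 1971/(9.81 × 0.5658) = 1971/5.550 = 355.2 m.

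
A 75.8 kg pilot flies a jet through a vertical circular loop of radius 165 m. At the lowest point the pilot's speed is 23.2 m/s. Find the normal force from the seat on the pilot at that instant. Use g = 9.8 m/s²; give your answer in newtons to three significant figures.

990 N

At the lowest point, N points up (toward the centre) and the weight mg points down (away from the centre), so the net inward force is N − mg = mv²/r.
N = m(v²/r + g) = 75.8 × ((23.2)²/165 + 9.8) = 75.8 × (3.262 + 9.8) = 75.8 × 13.06 = 990.1 N.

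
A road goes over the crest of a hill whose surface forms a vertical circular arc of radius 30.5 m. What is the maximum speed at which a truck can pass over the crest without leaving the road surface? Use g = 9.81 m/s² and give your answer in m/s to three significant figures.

At the crest the centre of the circle is below the truck, so the net downward (centripetal) force is mg − N = mv²/r.
The truck leaves the road when N → 0, giving v_max = √(g r) = √(9.81 × 30.5) = 17.30 m/s.

17.3 m/s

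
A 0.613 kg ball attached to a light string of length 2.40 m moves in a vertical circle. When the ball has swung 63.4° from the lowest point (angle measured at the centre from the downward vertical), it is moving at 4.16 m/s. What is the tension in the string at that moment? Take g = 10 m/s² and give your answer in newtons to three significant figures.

7.16 N

Take the radial direction toward the centre of the circle as positive. The component of the weight along the string toward the centre is −mg cos φ (φ measured from the bottom), so Newton's second law along the string gives T − mg cos φ = m v²/r.
cos 63.4° = 0.4478, so T = m(v²/r + g cos φ) = 0.613 × ((4.16)²/2.40 + 10.0 × 0.4478) = 0.613 × (7.211 + (4.478)) = 0.613 × 11.69 = 7.165 N.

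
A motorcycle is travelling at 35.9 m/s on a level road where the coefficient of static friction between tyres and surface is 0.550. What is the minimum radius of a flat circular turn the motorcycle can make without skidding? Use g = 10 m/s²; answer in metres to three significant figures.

At the limit, μ_s m g = m v²/r, so r_min = v²/(μ_s g) = (35.9)²/(0.550 × 10.0) = 1289/5.500 = 234.3 m.

234 m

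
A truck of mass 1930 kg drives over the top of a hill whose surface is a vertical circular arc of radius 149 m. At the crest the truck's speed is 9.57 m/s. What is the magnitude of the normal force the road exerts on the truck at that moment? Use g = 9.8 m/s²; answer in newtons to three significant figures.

17700 N

At the crest the centripetal acceleration points downward (toward the centre of the arc), so mg − N = mv²/r.
N = m(g − v²/r) = 1930 × (9.8 − (9.57)²/149) = 1930 × (9.8 − 0.6147) = 1930 × 9.185 = 17730 N.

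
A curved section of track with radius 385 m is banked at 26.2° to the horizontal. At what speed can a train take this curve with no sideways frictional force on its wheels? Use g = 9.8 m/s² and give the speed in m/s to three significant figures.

43.1 m/s

On a frictionless banked curve, N sinθ = mv²/r and N cosθ = mg, so tanθ = v²/(rg).
v = √(r g tanθ) = √(385 × 9.8 × tan 26.2°) = √(385 × 9.8 × 0.4921) = √1857 = 43.09 m/s.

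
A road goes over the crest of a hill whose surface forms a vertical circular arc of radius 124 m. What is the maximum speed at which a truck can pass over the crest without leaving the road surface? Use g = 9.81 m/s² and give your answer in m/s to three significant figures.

34.9 m/s

At the crest the centre of the circle is below the truck, so the net downward (centripetal) force is mg − N = mv²/r.
The truck leaves the road when N → 0, giving v_max = √(g r) = √(9.81 × 124) = 34.88 m/s.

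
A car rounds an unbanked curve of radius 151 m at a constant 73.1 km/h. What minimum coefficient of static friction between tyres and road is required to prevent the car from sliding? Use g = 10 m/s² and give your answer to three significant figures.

v = 73.1/3.6 = 20.31 m/s.
Friction provides the centripetal force: μ_s m g = m v²/r, so μ_s = v²/(g r) = (20.31)²/(10.0 × 151) = 412.3/1510 = 0.2731.

0.273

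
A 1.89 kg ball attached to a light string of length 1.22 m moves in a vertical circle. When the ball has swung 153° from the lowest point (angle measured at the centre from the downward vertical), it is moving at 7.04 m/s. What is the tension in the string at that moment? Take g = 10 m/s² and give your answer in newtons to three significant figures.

Take the radial direction toward the centre of the circle as positive. The component of the weight along the string toward the centre is −mg cos φ (φ measured from the bottom), so Newton's second law along the string gives T − mg cos φ = m v²/r.
cos 153° = -0.8910, so T = m(v²/r + g cos φ) = 1.89 × ((7.04)²/1.22 + 10.0 × -0.8910) = 1.89 × (40.62 + (-8.910)) = 1.89 × 31.71 = 59.94 N.

59.9 N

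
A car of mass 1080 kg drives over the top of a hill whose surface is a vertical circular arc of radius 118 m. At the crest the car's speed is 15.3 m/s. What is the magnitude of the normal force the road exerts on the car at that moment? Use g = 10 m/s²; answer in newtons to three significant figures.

At the crest the centripetal acceleration points downward (toward the centre of the arc), so mg − N = mv²/r.
N = m(g − v²/r) = 1080 × (10.0 − (15.3)²/118) = 1080 × (10.0 − 1.984) = 1080 × 8.016 = 8657 N.

8660 N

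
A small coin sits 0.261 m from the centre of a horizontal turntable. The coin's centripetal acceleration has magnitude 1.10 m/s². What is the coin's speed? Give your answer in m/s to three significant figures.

0.536 m/s

a_c = v²/r ⇒ v = √(a_c · r) = √(1.10 × 0.261) = √0.2871 = 0.5358 m/s.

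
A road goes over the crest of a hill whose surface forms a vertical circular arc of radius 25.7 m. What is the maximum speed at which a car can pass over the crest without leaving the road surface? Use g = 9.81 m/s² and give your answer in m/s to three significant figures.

At the crest the centre of the circle is below the car, so the net downward (centripetal) force is mg − N = mv²/r.
The car leaves the road when N → 0, giving v_max = √(g r) = √(9.81 × 25.7) = 15.88 m/s.

15.9 m/s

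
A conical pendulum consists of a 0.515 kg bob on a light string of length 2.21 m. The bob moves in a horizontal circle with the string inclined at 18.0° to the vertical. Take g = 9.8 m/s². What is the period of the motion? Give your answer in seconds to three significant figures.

r = L sinθ = 0.6829 m. From T sinθ = mω²r and T cosθ = mg: tanθ = ω²r/g, so ω² = g tanθ / r = g/(L cosθ).
ω = √(g/(L cosθ)) = √(9.8/(2.21 × 0.9511)) = √4.663 = 2.159 rad/s.
Period = 2π/ω = 2.910 s.

2.91 s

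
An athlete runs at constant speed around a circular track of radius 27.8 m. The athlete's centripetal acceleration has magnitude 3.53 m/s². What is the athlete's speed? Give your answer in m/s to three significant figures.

9.91 m/s

a_c = v²/r ⇒ v = √(a_c · r) = √(3.53 × 27.8) = √98.13 = 9.906 m/s.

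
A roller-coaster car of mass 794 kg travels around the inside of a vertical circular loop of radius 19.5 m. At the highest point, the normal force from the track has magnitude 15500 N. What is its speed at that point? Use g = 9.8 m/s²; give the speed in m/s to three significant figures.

At the top, N + mg = mv²/r, so v = √(r(N/m + g)) = √(19.5 × (15500/794 + 9.8)) = √(19.5 × 29.32) = √571.8 = 23.91 m/s.

23.9 m/s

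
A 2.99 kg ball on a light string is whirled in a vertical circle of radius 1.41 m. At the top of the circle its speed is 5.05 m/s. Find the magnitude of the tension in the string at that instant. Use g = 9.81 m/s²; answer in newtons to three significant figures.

At the top, both T and the weight mg point inward (toward the centre), so T + mg = mv²/r.
T = m(v²/r − g) = 2.99 × ((5.05)²/1.41 − 9.81) = 2.99 × (18.09 − 9.81) = 2.99 × 8.277 = 24.75 N.

24.7 N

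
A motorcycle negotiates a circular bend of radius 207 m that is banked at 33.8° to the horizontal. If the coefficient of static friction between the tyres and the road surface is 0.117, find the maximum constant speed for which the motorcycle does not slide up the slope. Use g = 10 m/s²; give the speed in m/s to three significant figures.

At the maximum speed, friction acts down the slope at its limiting value f = μN. Radially (horizontal, toward centre): N sinθ + μN cosθ = mv²/r. Vertically: N cosθ − μN sinθ = mg.
Dividing: v² = r g (sinθ + μcosθ)/(cosθ − μsinθ).
sinθ + μcosθ = 0.5563 + 0.117×0.8310 = 0.6535; cosθ − μsinθ = 0.8310 − 0.117×0.5563 = 0.7659.
v² = 207 × 10.0 × 0.6535/0.7659 = 1766 m²/s², so v = 42.03 m/s.

42.0 m/s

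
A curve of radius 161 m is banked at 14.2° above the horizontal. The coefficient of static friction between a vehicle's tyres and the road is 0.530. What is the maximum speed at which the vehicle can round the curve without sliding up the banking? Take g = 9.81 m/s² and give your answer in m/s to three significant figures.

At the maximum speed, friction acts down the slope at its limiting value f = μN. Radially (horizontal, toward centre): N sinθ + μN cosθ = mv²/r. Vertically: N cosθ − μN sinθ = mg.
Dividing: v² = r g (sinθ + μcosθ)/(cosθ − μsinθ).
sinθ + μcosθ = 0.2453 + 0.530×0.9694 = 0.7591; cosθ − μsinθ = 0.9694 − 0.530×0.2453 = 0.8394.
v² = 161 × 9.81 × 0.7591/0.8394 = 1428 m²/s², so v = 37.79 m/s.

37.8 m/s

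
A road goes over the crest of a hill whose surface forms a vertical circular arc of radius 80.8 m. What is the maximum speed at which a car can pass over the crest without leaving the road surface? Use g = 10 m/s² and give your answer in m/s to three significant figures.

At the crest the centre of the circle is below the car, so the net downward (centripetal) force is mg − N = mv²/r.
The car leaves the road when N → 0, giving v_max = √(g r) = √(10.0 × 80.8) = 28.43 m/s.

28.4 m/s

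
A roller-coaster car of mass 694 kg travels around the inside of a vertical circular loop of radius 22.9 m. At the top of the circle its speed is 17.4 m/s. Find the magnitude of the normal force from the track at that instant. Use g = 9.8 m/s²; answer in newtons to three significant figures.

At the top, both N and the weight mg point inward (toward the centre), so N + mg = mv²/r.
N = m(v²/r − g) = 694 × ((17.4)²/22.9 − 9.8) = 694 × (13.22 − 9.8) = 694 × 3.421 = 2374 N.

2370 N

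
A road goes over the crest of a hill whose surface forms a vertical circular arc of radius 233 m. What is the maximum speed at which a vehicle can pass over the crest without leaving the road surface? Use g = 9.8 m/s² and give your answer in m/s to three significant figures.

47.8 m/s

At the crest the centre of the circle is below the vehicle, so the net downward (centripetal) force is mg − N = mv²/r.
The vehicle leaves the road when N → 0, giving v_max = √(g r) = √(9.8 × 233) = 47.78 m/s.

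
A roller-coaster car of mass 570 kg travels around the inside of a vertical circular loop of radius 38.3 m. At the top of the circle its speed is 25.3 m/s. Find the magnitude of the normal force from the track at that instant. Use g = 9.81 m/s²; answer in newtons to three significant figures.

At the top, both N and the weight mg point inward (toward the centre), so N + mg = mv²/r.
N = m(v²/r − g) = 570 × ((25.3)²/38.3 − 9.81) = 570 × (16.71 − 9.81) = 570 × 6.903 = 3934 N.

3930 N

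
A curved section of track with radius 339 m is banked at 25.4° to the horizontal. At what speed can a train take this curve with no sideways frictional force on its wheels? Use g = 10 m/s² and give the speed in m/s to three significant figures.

On a frictionless banked curve, N sinθ = mv²/r and N cosθ = mg, so tanθ = v²/(rg).
v = √(r g tanθ) = √(339 × 10.0 × tan 25.4°) = √(339 × 10.0 × 0.4748) = √1610 = 40.12 m/s.

40.1 m/s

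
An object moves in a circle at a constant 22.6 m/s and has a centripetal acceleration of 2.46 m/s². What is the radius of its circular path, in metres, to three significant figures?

208 m

a_c = v²/r ⇒ r = v²/a_c = (22.6)²/2.46 = 510.8/2.46 = 207.6 m.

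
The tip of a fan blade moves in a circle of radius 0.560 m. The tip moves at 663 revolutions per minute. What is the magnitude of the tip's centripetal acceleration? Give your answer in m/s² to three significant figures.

2700 m/s²

ω = 663 rev/min × 2π/60 = 69.43 rad/s, so v = ωr = 69.43 × 0.560 = 38.88 m/s.
a_c = v²/r = (38.88)²/0.560 = 1512/0.560 = 2699 m/s².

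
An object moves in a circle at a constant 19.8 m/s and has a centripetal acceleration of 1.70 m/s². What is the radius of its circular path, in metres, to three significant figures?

231 m

a_c = v²/r ⇒ r = v²/a_c = (19.8)²/1.70 = 392.0/1.70 = 230.6 m.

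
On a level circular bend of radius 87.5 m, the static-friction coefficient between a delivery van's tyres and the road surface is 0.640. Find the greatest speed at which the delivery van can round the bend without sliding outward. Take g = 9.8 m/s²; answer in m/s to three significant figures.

23.4 m/s

Friction provides the centripetal force on a flat curve. At maximum speed it is at its limiting value: μ_s m g = m v²/r.
Mass cancels: v_max = √(μ_s g r) = √(0.640 × 9.8 × 87.5) = √548.8 = 23.43 m/s.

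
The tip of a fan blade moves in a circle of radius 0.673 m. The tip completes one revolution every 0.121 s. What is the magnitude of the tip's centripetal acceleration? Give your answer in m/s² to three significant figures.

v = 2πr/T = 2π × 0.673/0.121 = 34.95 m/s.
a_c = v²/r = (34.95)²/0.673 = 1221/0.673 = 1815 m/s².

1810 m/s²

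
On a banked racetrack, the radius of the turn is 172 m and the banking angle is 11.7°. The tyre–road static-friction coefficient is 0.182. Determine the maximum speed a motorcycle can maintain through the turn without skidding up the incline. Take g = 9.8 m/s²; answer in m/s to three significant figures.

At the maximum speed, friction acts down the slope at its limiting value f = μN. Radially (horizontal, toward centre): N sinθ + μN cosθ = mv²/r. Vertically: N cosθ − μN sinθ = mg.
Dividing: v² = r g (sinθ + μcosθ)/(cosθ − μsinθ).
sinθ + μcosθ = 0.2028 + 0.182×0.9792 = 0.3810; cosθ − μsinθ = 0.9792 − 0.182×0.2028 = 0.9423.
v² = 172 × 9.8 × 0.3810/0.9423 = 681.5 m²/s², so v = 26.11 m/s.

26.1 m/s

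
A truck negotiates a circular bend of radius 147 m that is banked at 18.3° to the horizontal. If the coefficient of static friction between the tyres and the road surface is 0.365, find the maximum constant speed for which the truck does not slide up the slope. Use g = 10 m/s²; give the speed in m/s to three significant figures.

34.1 m/s

At the maximum speed, friction acts down the slope at its limiting value f = μN. Radially (horizontal, toward centre): N sinθ + μN cosθ = mv²/r. Vertically: N cosθ − μN sinθ = mg.
Dividing: v² = r g (sinθ + μcosθ)/(cosθ − μsinθ).
sinθ + μcosθ = 0.3140 + 0.365×0.9494 = 0.6605; cosθ − μsinθ = 0.9494 − 0.365×0.3140 = 0.8348.
v² = 147 × 10.0 × 0.6605/0.8348 = 1163 m²/s², so v = 34.10 m/s.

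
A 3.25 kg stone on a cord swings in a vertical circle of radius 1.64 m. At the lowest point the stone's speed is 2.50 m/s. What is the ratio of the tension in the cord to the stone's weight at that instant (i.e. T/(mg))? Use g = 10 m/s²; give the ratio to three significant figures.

1.38

At the bottom, T − mg = mv²/r, so T = m(v²/r + g) and T/(mg) = v²/(rg) + 1 = (2.50)²/(1.64 × 10.0) + 1 = 0.3811 + 1 = 1.381.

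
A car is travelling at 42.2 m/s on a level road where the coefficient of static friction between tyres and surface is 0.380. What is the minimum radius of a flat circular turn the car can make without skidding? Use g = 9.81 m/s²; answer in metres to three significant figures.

478 m

At the limit, μ_s m g = m v²/r, so r_min = v²/(μ_s g) = (42.2)²/(0.380 × 9.81) = 1781/3.728 = 477.7 m.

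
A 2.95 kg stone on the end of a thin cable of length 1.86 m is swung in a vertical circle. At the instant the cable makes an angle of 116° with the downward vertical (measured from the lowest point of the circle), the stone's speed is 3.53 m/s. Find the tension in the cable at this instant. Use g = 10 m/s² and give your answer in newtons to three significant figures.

6.83 N

Take the radial direction toward the centre of the circle as positive. The component of the weight along the string toward the centre is −mg cos φ (φ measured from the bottom), so Newton's second law along the string gives T − mg cos φ = m v²/r.
cos 116° = -0.4384, so T = m(v²/r + g cos φ) = 2.95 × ((3.53)²/1.86 + 10.0 × -0.4384) = 2.95 × (6.699 + (-4.384)) = 2.95 × 2.316 = 6.831 N.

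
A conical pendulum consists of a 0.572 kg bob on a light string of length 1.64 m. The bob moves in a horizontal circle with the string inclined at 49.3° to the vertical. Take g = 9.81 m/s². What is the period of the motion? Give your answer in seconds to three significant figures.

r = L sinθ = 1.243 m. From T sinθ = mω²r and T cosθ = mg: tanθ = ω²r/g, so ω² = g tanθ / r = g/(L cosθ).
ω = √(g/(L cosθ)) = √(9.81/(1.64 × 0.6521)) = √9.173 = 3.029 rad/s.
Period = 2π/ω = 2.075 s.

2.07 s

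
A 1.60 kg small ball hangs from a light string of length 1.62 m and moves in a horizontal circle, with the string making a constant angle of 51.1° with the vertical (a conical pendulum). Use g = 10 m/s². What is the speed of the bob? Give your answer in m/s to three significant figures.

3.95 m/s

The radius of the circle is r = L sinθ = 1.62 × sin 51.1° = 1.261 m.
Horizontally T sinθ = mv²/r and vertically T cosθ = mg, so tanθ = v²/(rg).
v = √(r g tanθ) = √(1.261 × 10.0 × 1.239) = √15.62 = 3.953 m/s.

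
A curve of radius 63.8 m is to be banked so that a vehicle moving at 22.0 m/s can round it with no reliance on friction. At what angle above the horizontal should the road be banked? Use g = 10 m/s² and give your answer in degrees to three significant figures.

37.2°

For a frictionless banked turn: horizontally N sinθ = mv²/r and vertically N cosθ = mg.
Dividing: tanθ = v²/(r g) = (22.0)²/(63.8 × 10.0) = 484.0/638.0 = 0.7586.
θ = arctan(0.7586) = 37.18°.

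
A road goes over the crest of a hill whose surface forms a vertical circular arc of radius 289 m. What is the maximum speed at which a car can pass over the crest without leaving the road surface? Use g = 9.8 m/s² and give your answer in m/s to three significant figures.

At the crest the centre of the circle is below the car, so the net downward (centripetal) force is mg − N = mv²/r.
The car leaves the road when N → 0, giving v_max = √(g r) = √(9.8 × 289) = 53.22 m/s.

53.2 m/s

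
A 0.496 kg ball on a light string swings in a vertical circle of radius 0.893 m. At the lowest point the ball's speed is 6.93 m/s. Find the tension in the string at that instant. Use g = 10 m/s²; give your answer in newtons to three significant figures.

31.6 N

At the lowest point, T points up (toward the centre) and the weight mg points down (away from the centre), so the net inward force is T − mg = mv²/r.
T = m(v²/r + g) = 0.496 × ((6.93)²/0.893 + 10.0) = 0.496 × (53.78 + 10.0) = 0.496 × 63.78 = 31.63 N.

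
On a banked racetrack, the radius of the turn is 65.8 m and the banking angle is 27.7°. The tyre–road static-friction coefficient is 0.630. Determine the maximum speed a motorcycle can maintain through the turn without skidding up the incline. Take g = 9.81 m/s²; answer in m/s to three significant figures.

33.4 m/s

At the maximum speed, friction acts down the slope at its limiting value f = μN. Radially (horizontal, toward centre): N sinθ + μN cosθ = mv²/r. Vertically: N cosθ − μN sinθ = mg.
Dividing: v² = r g (sinθ + μcosθ)/(cosθ − μsinθ).
sinθ + μcosθ = 0.4648 + 0.630×0.8854 = 1.023; cosθ − μsinθ = 0.8854 − 0.630×0.4648 = 0.5925.
v² = 65.8 × 9.81 × 1.023/0.5925 = 1114 m²/s², so v = 33.38 m/s.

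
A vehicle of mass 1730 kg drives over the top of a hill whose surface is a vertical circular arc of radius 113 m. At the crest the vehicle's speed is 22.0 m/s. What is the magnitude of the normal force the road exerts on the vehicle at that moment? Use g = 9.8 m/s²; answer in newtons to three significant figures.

At the crest the centripetal acceleration points downward (toward the centre of the arc), so mg − N = mv²/r.
N = m(g − v²/r) = 1730 × (9.8 − (22.0)²/113) = 1730 × (9.8 − 4.283) = 1730 × 5.517 = 9544 N.

9540 N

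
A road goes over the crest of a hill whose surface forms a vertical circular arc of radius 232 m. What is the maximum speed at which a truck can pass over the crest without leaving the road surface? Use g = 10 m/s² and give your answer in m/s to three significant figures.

At the crest the centre of the circle is below the truck, so the net downward (centripetal) force is mg − N = mv²/r.
The truck leaves the road when N → 0, giving v_max = √(g r) = √(10.0 × 232) = 48.17 m/s.

48.2 m/s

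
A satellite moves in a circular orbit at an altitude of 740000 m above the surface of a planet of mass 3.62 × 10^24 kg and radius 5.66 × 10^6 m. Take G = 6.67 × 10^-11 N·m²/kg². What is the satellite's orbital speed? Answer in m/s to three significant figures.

Orbital radius r = R + h = 5.66 × 10^6 + 740000 = 6.400 × 10^6 m.
Gravity supplies the centripetal force: G M m / r² = m v² / r, so v = √(GM/r).
v = √(6.67 × 10^-11 × 3.62 × 10^24 / 6.400 × 10^6) = √(3.773 × 10^7) = 6142 m/s.

6140 m/s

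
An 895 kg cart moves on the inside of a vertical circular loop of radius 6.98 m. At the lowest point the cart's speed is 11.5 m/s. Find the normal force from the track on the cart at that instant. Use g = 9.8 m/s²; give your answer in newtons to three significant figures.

At the lowest point, N points up (toward the centre) and the weight mg points down (away from the centre), so the net inward force is N − mg = mv²/r.
N = m(v²/r + g) = 895 × ((11.5)²/6.98 + 9.8) = 895 × (18.95 + 9.8) = 895 × 28.75 = 25730 N.

25700 N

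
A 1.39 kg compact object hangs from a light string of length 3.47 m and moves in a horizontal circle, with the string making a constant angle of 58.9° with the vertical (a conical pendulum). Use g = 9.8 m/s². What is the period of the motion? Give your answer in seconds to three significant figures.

2.69 s

r = L sinθ = 2.971 m. From T sinθ = mω²r and T cosθ = mg: tanθ = ω²r/g, so ω² = g tanθ / r = g/(L cosθ).
ω = √(g/(L cosθ)) = √(9.8/(3.47 × 0.5165)) = √5.468 = 2.338 rad/s.
Period = 2π/ω = 2.687 s.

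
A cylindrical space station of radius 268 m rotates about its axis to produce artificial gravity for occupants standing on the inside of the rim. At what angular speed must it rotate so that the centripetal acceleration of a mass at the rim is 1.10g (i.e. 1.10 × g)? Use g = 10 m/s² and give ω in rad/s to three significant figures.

Centripetal acceleration a_c = ω²r. Setting ω²r = 1.10g:
ω = √(1.10g / r) = √(1.10 × 10.0 / 268) = √0.04104 = 0.2026 rad/s.

0.203 rad/s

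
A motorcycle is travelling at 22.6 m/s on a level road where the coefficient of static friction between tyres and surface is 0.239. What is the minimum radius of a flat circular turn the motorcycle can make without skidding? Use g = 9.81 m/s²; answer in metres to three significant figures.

At the limit, μ_s m g = m v²/r, so r_min = v²/(μ_s g) = (22.6)²/(0.239 × 9.81) = 510.8/2.345 = 217.8 m.

218 m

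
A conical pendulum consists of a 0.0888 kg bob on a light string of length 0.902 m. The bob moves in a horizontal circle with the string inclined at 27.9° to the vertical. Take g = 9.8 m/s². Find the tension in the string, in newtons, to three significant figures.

0.985 N

Vertically the bob has no acceleration, so T cosθ = mg.
T = mg/cosθ = 0.0888 × 9.8 / cos 27.9° = 0.8702/0.8838 = 0.9847 N.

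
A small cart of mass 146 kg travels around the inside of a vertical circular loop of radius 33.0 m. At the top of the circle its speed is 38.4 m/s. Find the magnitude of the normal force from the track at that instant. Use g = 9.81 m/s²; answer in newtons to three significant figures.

At the top, both N and the weight mg point inward (toward the centre), so N + mg = mv²/r.
N = m(v²/r − g) = 146 × ((38.4)²/33.0 − 9.81) = 146 × (44.68 − 9.81) = 146 × 34.87 = 5092 N.

5090 N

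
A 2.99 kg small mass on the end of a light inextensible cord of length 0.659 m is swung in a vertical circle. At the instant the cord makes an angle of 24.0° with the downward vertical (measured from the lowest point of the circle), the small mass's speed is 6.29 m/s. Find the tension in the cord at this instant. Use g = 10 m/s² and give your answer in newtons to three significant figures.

207 N

Take the radial direction toward the centre of the circle as positive. The component of the weight along the string toward the centre is −mg cos φ (φ measured from the bottom), so Newton's second law along the string gives T − mg cos φ = m v²/r.
cos 24.0° = 0.9135, so T = m(v²/r + g cos φ) = 2.99 × ((6.29)²/0.659 + 10.0 × 0.9135) = 2.99 × (60.04 + (9.135)) = 2.99 × 69.17 = 206.8 N.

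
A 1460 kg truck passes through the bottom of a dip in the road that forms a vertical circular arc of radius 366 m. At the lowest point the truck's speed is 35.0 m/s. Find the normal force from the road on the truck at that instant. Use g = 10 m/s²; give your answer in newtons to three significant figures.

19500 N

At the lowest point, N points up (toward the centre) and the weight mg points down (away from the centre), so the net inward force is N − mg = mv²/r.
N = m(v²/r + g) = 1460 × ((35.0)²/366 + 10.0) = 1460 × (3.347 + 10.0) = 1460 × 13.35 = 19490 N.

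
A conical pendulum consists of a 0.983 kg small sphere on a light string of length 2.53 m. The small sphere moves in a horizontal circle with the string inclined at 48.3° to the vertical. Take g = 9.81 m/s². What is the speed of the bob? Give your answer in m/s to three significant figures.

4.56 m/s

The radius of the circle is r = L sinθ = 2.53 × sin 48.3° = 1.889 m.
Horizontally T sinθ = mv²/r and vertically T cosθ = mg, so tanθ = v²/(rg).
v = √(r g tanθ) = √(1.889 × 9.81 × 1.122) = √20.80 = 4.561 m/s.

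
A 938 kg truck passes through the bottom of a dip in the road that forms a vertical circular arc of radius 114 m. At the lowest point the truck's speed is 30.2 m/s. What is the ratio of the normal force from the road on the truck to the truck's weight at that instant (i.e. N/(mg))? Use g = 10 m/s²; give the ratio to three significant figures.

1.80

At the bottom, N − mg = mv²/r, so N = m(v²/r + g) and N/(mg) = v²/(rg) + 1 = (30.2)²/(114 × 10.0) + 1 = 0.8000 + 1 = 1.800.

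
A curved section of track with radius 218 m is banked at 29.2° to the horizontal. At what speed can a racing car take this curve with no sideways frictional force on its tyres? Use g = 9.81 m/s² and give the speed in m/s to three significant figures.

34.6 m/s

On a frictionless banked curve, N sinθ = mv²/r and N cosθ = mg, so tanθ = v²/(rg).
v = √(r g tanθ) = √(218 × 9.81 × tan 29.2°) = √(218 × 9.81 × 0.5589) = √1195 = 34.57 m/s.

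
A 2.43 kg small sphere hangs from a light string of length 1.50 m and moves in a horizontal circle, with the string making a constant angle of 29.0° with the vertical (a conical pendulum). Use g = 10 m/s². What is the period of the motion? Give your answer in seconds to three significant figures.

2.28 s

r = L sinθ = 0.7272 m. From T sinθ = mω²r and T cosθ = mg: tanθ = ω²r/g, so ω² = g tanθ / r = g/(L cosθ).
ω = √(g/(L cosθ)) = √(10.0/(1.50 × 0.8746)) = √7.622 = 2.761 rad/s.
Period = 2π/ω = 2.276 s.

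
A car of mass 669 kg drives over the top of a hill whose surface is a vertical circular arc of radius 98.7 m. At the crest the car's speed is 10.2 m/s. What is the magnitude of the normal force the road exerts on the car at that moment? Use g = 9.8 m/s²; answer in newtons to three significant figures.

At the crest the centripetal acceleration points downward (toward the centre of the arc), so mg − N = mv²/r.
N = m(g − v²/r) = 669 × (9.8 − (10.2)²/98.7) = 669 × (9.8 − 1.054) = 669 × 8.746 = 5851 N.

5850 N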